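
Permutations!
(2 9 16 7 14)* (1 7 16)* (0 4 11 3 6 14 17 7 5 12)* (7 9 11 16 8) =(0 4 16 8 7 17 9 1 5 12)(2 11 3 6 14) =[4, 5, 11, 6, 16, 12, 14, 17, 7, 1, 10, 3, 0, 13, 2, 15, 8, 9]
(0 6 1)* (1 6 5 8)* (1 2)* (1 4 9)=(0 5 8 2 4 9 1)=[5, 0, 4, 3, 9, 8, 6, 7, 2, 1]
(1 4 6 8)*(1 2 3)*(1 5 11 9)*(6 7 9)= (1 4 7 9)(2 3 5 11 6 8)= [0, 4, 3, 5, 7, 11, 8, 9, 2, 1, 10, 6]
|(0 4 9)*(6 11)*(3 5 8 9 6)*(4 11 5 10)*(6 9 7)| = 12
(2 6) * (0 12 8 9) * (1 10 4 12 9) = (0 9)(1 10 4 12 8)(2 6) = [9, 10, 6, 3, 12, 5, 2, 7, 1, 0, 4, 11, 8]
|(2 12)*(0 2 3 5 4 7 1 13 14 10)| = 11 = |(0 2 12 3 5 4 7 1 13 14 10)|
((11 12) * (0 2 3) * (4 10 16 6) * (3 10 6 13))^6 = (16)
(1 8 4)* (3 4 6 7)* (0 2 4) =(0 2 4 1 8 6 7 3) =[2, 8, 4, 0, 1, 5, 7, 3, 6]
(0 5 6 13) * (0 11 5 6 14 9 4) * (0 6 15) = (0 15)(4 6 13 11 5 14 9) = [15, 1, 2, 3, 6, 14, 13, 7, 8, 4, 10, 5, 12, 11, 9, 0]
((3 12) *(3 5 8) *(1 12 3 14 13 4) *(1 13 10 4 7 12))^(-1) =((4 13 7 12 5 8 14 10))^(-1) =(4 10 14 8 5 12 7 13)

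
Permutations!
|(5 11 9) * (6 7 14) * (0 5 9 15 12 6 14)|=|(0 5 11 15 12 6 7)|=7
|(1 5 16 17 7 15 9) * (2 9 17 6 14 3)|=|(1 5 16 6 14 3 2 9)(7 15 17)|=24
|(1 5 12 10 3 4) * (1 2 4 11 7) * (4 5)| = |(1 4 2 5 12 10 3 11 7)| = 9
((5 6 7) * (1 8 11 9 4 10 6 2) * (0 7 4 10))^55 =(11) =((0 7 5 2 1 8 11 9 10 6 4))^55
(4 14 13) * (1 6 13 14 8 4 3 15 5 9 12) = [0, 6, 2, 15, 8, 9, 13, 7, 4, 12, 10, 11, 1, 3, 14, 5] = (1 6 13 3 15 5 9 12)(4 8)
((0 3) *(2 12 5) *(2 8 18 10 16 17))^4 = (2 18)(5 16)(8 17)(10 12)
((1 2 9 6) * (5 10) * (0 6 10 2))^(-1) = (0 1 6)(2 5 10 9)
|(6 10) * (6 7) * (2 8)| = 6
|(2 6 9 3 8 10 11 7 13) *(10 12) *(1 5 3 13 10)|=60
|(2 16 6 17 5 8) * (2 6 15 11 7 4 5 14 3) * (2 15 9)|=|(2 16 9)(3 15 11 7 4 5 8 6 17 14)|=30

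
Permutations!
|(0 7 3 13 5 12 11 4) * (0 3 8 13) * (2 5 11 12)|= 14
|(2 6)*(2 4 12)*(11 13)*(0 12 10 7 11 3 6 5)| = |(0 12 2 5)(3 6 4 10 7 11 13)| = 28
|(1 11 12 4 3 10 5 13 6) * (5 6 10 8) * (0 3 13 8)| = 14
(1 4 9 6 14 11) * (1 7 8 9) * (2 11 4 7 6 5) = (1 7 8 9 5 2 11 6 14 4) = [0, 7, 11, 3, 1, 2, 14, 8, 9, 5, 10, 6, 12, 13, 4]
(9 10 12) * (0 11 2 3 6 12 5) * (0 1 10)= (0 11 2 3 6 12 9)(1 10 5)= [11, 10, 3, 6, 4, 1, 12, 7, 8, 0, 5, 2, 9]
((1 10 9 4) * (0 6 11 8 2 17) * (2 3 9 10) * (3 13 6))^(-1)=(0 17 2 1 4 9 3)(6 13 8 11)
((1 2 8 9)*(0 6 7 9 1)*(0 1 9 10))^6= (0 7)(1 8)(2 9)(6 10)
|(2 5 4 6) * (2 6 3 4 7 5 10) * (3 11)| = 6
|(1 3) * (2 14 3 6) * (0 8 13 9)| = 20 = |(0 8 13 9)(1 6 2 14 3)|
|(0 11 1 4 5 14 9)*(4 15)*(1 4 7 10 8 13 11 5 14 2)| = 13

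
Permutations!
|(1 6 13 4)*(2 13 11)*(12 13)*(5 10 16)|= 21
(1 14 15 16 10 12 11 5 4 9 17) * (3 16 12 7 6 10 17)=(1 14 15 12 11 5 4 9 3 16 17)(6 10 7)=[0, 14, 2, 16, 9, 4, 10, 6, 8, 3, 7, 5, 11, 13, 15, 12, 17, 1]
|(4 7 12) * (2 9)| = 6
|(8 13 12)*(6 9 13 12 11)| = 4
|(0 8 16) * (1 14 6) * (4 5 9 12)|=12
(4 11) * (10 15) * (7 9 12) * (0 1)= (0 1)(4 11)(7 9 12)(10 15)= [1, 0, 2, 3, 11, 5, 6, 9, 8, 12, 15, 4, 7, 13, 14, 10]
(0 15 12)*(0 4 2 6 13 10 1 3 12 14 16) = [15, 3, 6, 12, 2, 5, 13, 7, 8, 9, 1, 11, 4, 10, 16, 14, 0] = (0 15 14 16)(1 3 12 4 2 6 13 10)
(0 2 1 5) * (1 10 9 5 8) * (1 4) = (0 2 10 9 5)(1 8 4) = [2, 8, 10, 3, 1, 0, 6, 7, 4, 5, 9]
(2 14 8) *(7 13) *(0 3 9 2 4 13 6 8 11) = (0 3 9 2 14 11)(4 13 7 6 8) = [3, 1, 14, 9, 13, 5, 8, 6, 4, 2, 10, 0, 12, 7, 11]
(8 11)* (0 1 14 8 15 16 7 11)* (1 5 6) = (0 5 6 1 14 8)(7 11 15 16) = [5, 14, 2, 3, 4, 6, 1, 11, 0, 9, 10, 15, 12, 13, 8, 16, 7]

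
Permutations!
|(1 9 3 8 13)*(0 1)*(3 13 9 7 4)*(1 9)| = 15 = |(0 9 13)(1 7 4 3 8)|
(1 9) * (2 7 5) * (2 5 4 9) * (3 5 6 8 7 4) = [0, 2, 4, 5, 9, 6, 8, 3, 7, 1] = (1 2 4 9)(3 5 6 8 7)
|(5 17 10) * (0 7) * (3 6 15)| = 6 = |(0 7)(3 6 15)(5 17 10)|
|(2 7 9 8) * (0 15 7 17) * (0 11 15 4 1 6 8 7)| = 18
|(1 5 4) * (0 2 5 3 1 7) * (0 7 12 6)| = |(0 2 5 4 12 6)(1 3)| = 6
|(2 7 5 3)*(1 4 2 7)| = 3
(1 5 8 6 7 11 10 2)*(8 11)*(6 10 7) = (1 5 11 7 8 10 2) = [0, 5, 1, 3, 4, 11, 6, 8, 10, 9, 2, 7]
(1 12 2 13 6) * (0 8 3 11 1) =(0 8 3 11 1 12 2 13 6) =[8, 12, 13, 11, 4, 5, 0, 7, 3, 9, 10, 1, 2, 6]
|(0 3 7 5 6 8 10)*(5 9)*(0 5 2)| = 20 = |(0 3 7 9 2)(5 6 8 10)|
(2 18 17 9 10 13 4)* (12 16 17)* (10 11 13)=(2 18 12 16 17 9 11 13 4)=[0, 1, 18, 3, 2, 5, 6, 7, 8, 11, 10, 13, 16, 4, 14, 15, 17, 9, 12]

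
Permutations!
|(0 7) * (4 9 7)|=|(0 4 9 7)|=4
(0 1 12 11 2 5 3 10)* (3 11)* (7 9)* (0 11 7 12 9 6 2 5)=(0 1 9 12 3 10 11 5 7 6 2)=[1, 9, 0, 10, 4, 7, 2, 6, 8, 12, 11, 5, 3]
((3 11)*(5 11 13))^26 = ((3 13 5 11))^26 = (3 5)(11 13)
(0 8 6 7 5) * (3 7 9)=(0 8 6 9 3 7 5)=[8, 1, 2, 7, 4, 0, 9, 5, 6, 3]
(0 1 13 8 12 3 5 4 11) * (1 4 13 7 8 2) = (0 4 11)(1 7 8 12 3 5 13 2) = [4, 7, 1, 5, 11, 13, 6, 8, 12, 9, 10, 0, 3, 2]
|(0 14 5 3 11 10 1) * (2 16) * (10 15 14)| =|(0 10 1)(2 16)(3 11 15 14 5)| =30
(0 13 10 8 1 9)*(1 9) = (0 13 10 8 9) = [13, 1, 2, 3, 4, 5, 6, 7, 9, 0, 8, 11, 12, 10]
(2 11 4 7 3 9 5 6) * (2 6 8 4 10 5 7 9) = (2 11 10 5 8 4 9 7 3) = [0, 1, 11, 2, 9, 8, 6, 3, 4, 7, 5, 10]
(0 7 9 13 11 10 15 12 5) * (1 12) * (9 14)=(0 7 14 9 13 11 10 15 1 12 5)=[7, 12, 2, 3, 4, 0, 6, 14, 8, 13, 15, 10, 5, 11, 9, 1]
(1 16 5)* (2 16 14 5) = (1 14 5)(2 16) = [0, 14, 16, 3, 4, 1, 6, 7, 8, 9, 10, 11, 12, 13, 5, 15, 2]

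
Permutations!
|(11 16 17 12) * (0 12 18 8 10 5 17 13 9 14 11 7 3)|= 20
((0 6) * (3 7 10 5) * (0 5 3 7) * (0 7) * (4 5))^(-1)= ((0 6 4 5)(3 7 10))^(-1)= (0 5 4 6)(3 10 7)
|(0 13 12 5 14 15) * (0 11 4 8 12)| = 14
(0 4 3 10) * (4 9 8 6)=(0 9 8 6 4 3 10)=[9, 1, 2, 10, 3, 5, 4, 7, 6, 8, 0]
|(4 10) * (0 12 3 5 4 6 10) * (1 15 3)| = 14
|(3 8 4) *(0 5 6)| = |(0 5 6)(3 8 4)| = 3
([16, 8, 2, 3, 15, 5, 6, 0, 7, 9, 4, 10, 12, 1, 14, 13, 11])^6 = [13, 10, 2, 3, 0, 5, 6, 15, 4, 9, 7, 8, 12, 11, 14, 16, 1]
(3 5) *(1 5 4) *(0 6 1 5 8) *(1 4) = [6, 8, 2, 1, 5, 3, 4, 7, 0] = (0 6 4 5 3 1 8)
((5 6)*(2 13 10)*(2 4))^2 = (2 10)(4 13)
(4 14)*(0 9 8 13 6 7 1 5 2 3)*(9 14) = (0 14 4 9 8 13 6 7 1 5 2 3) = [14, 5, 3, 0, 9, 2, 7, 1, 13, 8, 10, 11, 12, 6, 4]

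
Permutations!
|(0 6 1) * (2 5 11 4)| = 12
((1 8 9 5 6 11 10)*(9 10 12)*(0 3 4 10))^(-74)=(0 1 4)(3 8 10)(5 6 11 12 9)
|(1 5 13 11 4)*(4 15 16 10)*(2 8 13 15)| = |(1 5 15 16 10 4)(2 8 13 11)| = 12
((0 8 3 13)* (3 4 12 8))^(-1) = ((0 3 13)(4 12 8))^(-1) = (0 13 3)(4 8 12)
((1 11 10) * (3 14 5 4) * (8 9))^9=(3 14 5 4)(8 9)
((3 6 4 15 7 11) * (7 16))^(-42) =((3 6 4 15 16 7 11))^(-42) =(16)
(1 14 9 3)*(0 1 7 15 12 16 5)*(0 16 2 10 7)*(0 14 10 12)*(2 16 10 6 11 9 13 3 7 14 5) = (0 1 6 11 9 7 15)(2 12 16)(3 5 10 14 13) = [1, 6, 12, 5, 4, 10, 11, 15, 8, 7, 14, 9, 16, 3, 13, 0, 2]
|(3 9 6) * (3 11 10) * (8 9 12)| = 7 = |(3 12 8 9 6 11 10)|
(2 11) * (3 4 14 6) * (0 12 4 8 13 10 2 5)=(0 12 4 14 6 3 8 13 10 2 11 5)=[12, 1, 11, 8, 14, 0, 3, 7, 13, 9, 2, 5, 4, 10, 6]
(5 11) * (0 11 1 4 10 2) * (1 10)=(0 11 5 10 2)(1 4)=[11, 4, 0, 3, 1, 10, 6, 7, 8, 9, 2, 5]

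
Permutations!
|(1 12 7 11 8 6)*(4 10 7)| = 8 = |(1 12 4 10 7 11 8 6)|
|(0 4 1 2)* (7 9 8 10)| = |(0 4 1 2)(7 9 8 10)| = 4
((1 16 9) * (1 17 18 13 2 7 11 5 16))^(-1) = (2 13 18 17 9 16 5 11 7)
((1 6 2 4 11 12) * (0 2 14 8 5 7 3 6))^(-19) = ((0 2 4 11 12 1)(3 6 14 8 5 7))^(-19) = (0 1 12 11 4 2)(3 7 5 8 14 6)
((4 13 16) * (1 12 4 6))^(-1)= (1 6 16 13 4 12)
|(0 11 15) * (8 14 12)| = |(0 11 15)(8 14 12)| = 3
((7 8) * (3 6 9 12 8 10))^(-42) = (12)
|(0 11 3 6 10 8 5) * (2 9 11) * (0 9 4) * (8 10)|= 6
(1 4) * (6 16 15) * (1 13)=(1 4 13)(6 16 15)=[0, 4, 2, 3, 13, 5, 16, 7, 8, 9, 10, 11, 12, 1, 14, 6, 15]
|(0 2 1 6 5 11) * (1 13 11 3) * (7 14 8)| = |(0 2 13 11)(1 6 5 3)(7 14 8)| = 12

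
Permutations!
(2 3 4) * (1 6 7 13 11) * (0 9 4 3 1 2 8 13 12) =(0 9 4 8 13 11 2 1 6 7 12) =[9, 6, 1, 3, 8, 5, 7, 12, 13, 4, 10, 2, 0, 11]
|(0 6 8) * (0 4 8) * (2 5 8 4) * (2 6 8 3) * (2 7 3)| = 6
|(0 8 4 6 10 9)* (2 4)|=|(0 8 2 4 6 10 9)|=7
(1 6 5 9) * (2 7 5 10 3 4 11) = [0, 6, 7, 4, 11, 9, 10, 5, 8, 1, 3, 2] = (1 6 10 3 4 11 2 7 5 9)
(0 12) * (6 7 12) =(0 6 7 12) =[6, 1, 2, 3, 4, 5, 7, 12, 8, 9, 10, 11, 0]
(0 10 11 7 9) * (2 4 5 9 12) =[10, 1, 4, 3, 5, 9, 6, 12, 8, 0, 11, 7, 2] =(0 10 11 7 12 2 4 5 9)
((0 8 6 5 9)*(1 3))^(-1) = (0 9 5 6 8)(1 3)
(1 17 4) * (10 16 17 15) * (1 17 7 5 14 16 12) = (1 15 10 12)(4 17)(5 14 16 7) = [0, 15, 2, 3, 17, 14, 6, 5, 8, 9, 12, 11, 1, 13, 16, 10, 7, 4]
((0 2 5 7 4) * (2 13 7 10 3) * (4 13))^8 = ((0 4)(2 5 10 3)(7 13))^8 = (13)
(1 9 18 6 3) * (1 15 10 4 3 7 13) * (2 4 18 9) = [0, 2, 4, 15, 3, 5, 7, 13, 8, 9, 18, 11, 12, 1, 14, 10, 16, 17, 6] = (1 2 4 3 15 10 18 6 7 13)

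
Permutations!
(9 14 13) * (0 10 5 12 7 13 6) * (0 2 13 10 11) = (0 11)(2 13 9 14 6)(5 12 7 10) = [11, 1, 13, 3, 4, 12, 2, 10, 8, 14, 5, 0, 7, 9, 6]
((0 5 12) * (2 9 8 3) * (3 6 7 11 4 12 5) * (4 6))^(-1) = (0 12 4 8 9 2 3)(6 11 7)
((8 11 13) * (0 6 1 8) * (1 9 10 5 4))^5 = ((0 6 9 10 5 4 1 8 11 13))^5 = (0 4)(1 6)(5 13)(8 9)(10 11)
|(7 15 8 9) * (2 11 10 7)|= |(2 11 10 7 15 8 9)|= 7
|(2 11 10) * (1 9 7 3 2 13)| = 8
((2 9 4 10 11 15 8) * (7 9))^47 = (2 8 15 11 10 4 9 7)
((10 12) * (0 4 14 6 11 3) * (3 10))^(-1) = (0 3 12 10 11 6 14 4) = ((0 4 14 6 11 10 12 3))^(-1)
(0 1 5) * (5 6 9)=(0 1 6 9 5)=[1, 6, 2, 3, 4, 0, 9, 7, 8, 5]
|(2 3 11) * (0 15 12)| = |(0 15 12)(2 3 11)| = 3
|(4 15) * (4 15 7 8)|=|(15)(4 7 8)|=3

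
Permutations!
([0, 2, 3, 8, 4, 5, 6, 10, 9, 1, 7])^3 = (1 8 2 9 3)(7 10)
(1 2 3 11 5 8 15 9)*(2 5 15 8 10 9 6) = [0, 5, 3, 11, 4, 10, 2, 7, 8, 1, 9, 15, 12, 13, 14, 6] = (1 5 10 9)(2 3 11 15 6)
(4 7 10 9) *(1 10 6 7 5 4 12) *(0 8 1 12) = (12)(0 8 1 10 9)(4 5)(6 7) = [8, 10, 2, 3, 5, 4, 7, 6, 1, 0, 9, 11, 12]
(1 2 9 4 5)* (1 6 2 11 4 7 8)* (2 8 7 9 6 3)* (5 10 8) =(1 11 4 10 8)(2 6 5 3) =[0, 11, 6, 2, 10, 3, 5, 7, 1, 9, 8, 4]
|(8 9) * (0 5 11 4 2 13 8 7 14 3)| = 11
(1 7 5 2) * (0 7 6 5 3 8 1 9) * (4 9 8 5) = (0 7 3 5 2 8 1 6 4 9) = [7, 6, 8, 5, 9, 2, 4, 3, 1, 0]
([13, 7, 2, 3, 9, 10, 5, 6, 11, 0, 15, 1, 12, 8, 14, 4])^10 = [4, 8, 2, 3, 10, 7, 1, 11, 0, 15, 6, 13, 12, 9, 14, 5]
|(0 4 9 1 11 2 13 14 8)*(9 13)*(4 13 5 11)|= |(0 13 14 8)(1 4 5 11 2 9)|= 12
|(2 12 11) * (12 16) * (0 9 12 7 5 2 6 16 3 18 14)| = |(0 9 12 11 6 16 7 5 2 3 18 14)| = 12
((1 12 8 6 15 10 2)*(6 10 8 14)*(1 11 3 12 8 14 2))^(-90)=(15)(2 3)(11 12)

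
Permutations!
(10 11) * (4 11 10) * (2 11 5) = (2 11 4 5) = [0, 1, 11, 3, 5, 2, 6, 7, 8, 9, 10, 4]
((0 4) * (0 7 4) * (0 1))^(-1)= (0 1)(4 7)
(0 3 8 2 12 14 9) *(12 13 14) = (0 3 8 2 13 14 9) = [3, 1, 13, 8, 4, 5, 6, 7, 2, 0, 10, 11, 12, 14, 9]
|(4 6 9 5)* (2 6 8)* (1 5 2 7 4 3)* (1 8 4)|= 15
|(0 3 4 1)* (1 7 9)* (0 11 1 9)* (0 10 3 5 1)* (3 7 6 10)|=20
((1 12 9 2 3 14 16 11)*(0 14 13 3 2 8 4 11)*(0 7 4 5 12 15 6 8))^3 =((0 14 16 7 4 11 1 15 6 8 5 12 9)(3 13))^3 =(0 7 1 8 9 16 11 6 12 14 4 15 5)(3 13)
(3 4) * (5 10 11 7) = (3 4)(5 10 11 7) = [0, 1, 2, 4, 3, 10, 6, 5, 8, 9, 11, 7]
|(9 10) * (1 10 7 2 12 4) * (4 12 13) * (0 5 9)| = |(0 5 9 7 2 13 4 1 10)| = 9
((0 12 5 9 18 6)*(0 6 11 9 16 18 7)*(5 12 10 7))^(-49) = (0 7 10)(5 16 18 11 9) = ((0 10 7)(5 16 18 11 9))^(-49)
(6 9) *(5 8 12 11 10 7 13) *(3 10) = (3 10 7 13 5 8 12 11)(6 9) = [0, 1, 2, 10, 4, 8, 9, 13, 12, 6, 7, 3, 11, 5]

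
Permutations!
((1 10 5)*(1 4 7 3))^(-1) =(1 3 7 4 5 10)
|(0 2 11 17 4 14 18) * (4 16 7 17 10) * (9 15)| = 42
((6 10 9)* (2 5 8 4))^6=((2 5 8 4)(6 10 9))^6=(10)(2 8)(4 5)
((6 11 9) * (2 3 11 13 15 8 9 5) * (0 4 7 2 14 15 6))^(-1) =(0 9 8 15 14 5 11 3 2 7 4)(6 13)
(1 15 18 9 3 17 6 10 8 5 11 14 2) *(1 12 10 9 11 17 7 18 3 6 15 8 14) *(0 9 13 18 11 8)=(0 9 6 13 18 8 5 17 15 3 7 11 1)(2 12 10 14)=[9, 0, 12, 7, 4, 17, 13, 11, 5, 6, 14, 1, 10, 18, 2, 3, 16, 15, 8]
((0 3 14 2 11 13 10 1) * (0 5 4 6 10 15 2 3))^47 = ((1 5 4 6 10)(2 11 13 15)(3 14))^47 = (1 4 10 5 6)(2 15 13 11)(3 14)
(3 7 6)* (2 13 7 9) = (2 13 7 6 3 9) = [0, 1, 13, 9, 4, 5, 3, 6, 8, 2, 10, 11, 12, 7]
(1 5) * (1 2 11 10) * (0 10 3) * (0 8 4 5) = (0 10 1)(2 11 3 8 4 5) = [10, 0, 11, 8, 5, 2, 6, 7, 4, 9, 1, 3]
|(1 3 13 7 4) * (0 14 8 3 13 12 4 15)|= 10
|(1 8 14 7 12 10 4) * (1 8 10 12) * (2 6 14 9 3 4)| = 12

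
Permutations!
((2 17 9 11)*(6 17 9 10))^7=(2 9 11)(6 17 10)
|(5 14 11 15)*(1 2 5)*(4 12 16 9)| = 12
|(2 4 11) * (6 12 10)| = 3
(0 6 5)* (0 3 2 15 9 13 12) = [6, 1, 15, 2, 4, 3, 5, 7, 8, 13, 10, 11, 0, 12, 14, 9] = (0 6 5 3 2 15 9 13 12)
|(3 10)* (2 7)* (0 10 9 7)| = 6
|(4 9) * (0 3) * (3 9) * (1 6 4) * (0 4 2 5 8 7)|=8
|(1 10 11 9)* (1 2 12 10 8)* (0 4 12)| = 14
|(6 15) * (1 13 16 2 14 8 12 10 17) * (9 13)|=10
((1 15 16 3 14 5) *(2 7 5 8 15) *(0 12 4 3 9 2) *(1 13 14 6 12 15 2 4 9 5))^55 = ((0 15 16 5 13 14 8 2 7 1)(3 6 12 9 4))^55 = (0 14)(1 13)(2 16)(5 7)(8 15)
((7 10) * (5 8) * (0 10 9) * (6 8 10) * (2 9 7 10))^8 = ((10)(0 6 8 5 2 9))^8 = (10)(0 8 2)(5 9 6)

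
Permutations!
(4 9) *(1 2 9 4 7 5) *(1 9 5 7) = (1 2 5 9) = [0, 2, 5, 3, 4, 9, 6, 7, 8, 1]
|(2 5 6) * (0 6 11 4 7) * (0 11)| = 12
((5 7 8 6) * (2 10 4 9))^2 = ((2 10 4 9)(5 7 8 6))^2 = (2 4)(5 8)(6 7)(9 10)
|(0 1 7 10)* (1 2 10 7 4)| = |(0 2 10)(1 4)| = 6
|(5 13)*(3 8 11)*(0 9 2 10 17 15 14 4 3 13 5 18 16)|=14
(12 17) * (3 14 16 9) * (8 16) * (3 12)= (3 14 8 16 9 12 17)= [0, 1, 2, 14, 4, 5, 6, 7, 16, 12, 10, 11, 17, 13, 8, 15, 9, 3]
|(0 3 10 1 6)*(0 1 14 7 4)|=6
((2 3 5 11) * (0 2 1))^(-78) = (11)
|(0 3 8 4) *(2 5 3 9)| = |(0 9 2 5 3 8 4)| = 7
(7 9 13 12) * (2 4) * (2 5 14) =(2 4 5 14)(7 9 13 12) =[0, 1, 4, 3, 5, 14, 6, 9, 8, 13, 10, 11, 7, 12, 2]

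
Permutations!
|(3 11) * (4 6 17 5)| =|(3 11)(4 6 17 5)| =4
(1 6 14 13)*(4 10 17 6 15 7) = (1 15 7 4 10 17 6 14 13) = [0, 15, 2, 3, 10, 5, 14, 4, 8, 9, 17, 11, 12, 1, 13, 7, 16, 6]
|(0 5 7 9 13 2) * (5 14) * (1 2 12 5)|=|(0 14 1 2)(5 7 9 13 12)|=20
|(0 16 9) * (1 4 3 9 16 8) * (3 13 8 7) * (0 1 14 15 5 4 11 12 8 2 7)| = 13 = |(16)(1 11 12 8 14 15 5 4 13 2 7 3 9)|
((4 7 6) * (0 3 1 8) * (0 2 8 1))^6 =((0 3)(2 8)(4 7 6))^6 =(8)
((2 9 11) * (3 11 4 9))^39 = ((2 3 11)(4 9))^39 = (11)(4 9)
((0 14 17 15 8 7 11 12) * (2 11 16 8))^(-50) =((0 14 17 15 2 11 12)(7 16 8))^(-50) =(0 12 11 2 15 17 14)(7 16 8)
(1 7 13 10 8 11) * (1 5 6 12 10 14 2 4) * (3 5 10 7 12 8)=(1 12 7 13 14 2 4)(3 5 6 8 11 10)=[0, 12, 4, 5, 1, 6, 8, 13, 11, 9, 3, 10, 7, 14, 2]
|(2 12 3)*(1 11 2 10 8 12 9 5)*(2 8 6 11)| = |(1 2 9 5)(3 10 6 11 8 12)| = 12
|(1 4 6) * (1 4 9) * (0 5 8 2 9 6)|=|(0 5 8 2 9 1 6 4)|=8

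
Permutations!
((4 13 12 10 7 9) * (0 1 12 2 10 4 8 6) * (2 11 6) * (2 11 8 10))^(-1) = ((0 1 12 4 13 8 11 6)(7 9 10))^(-1) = (0 6 11 8 13 4 12 1)(7 10 9)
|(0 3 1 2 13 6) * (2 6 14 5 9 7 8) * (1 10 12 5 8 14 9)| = 42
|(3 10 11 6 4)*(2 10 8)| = 7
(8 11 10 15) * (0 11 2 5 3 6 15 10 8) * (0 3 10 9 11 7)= (0 7)(2 5 10 9 11 8)(3 6 15)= [7, 1, 5, 6, 4, 10, 15, 0, 2, 11, 9, 8, 12, 13, 14, 3]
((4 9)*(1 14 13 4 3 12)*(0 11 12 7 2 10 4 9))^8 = (0 7 14)(1 4 3)(2 13 11)(9 12 10) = ((0 11 12 1 14 13 9 3 7 2 10 4))^8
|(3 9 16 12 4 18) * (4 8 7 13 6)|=|(3 9 16 12 8 7 13 6 4 18)|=10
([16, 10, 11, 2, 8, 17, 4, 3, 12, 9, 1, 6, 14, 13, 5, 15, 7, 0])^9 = [12, 10, 0, 17, 3, 4, 7, 5, 2, 9, 1, 16, 11, 13, 6, 15, 14, 8]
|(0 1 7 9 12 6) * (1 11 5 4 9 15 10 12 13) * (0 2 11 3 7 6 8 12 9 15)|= 30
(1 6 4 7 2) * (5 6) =(1 5 6 4 7 2) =[0, 5, 1, 3, 7, 6, 4, 2]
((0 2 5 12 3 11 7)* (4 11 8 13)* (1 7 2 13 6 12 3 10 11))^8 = ((0 13 4 1 7)(2 5 3 8 6 12 10 11))^8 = (0 1 13 7 4)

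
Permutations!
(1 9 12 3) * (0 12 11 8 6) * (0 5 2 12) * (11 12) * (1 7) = (1 9 12 3 7)(2 11 8 6 5) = [0, 9, 11, 7, 4, 2, 5, 1, 6, 12, 10, 8, 3]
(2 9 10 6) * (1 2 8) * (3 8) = (1 2 9 10 6 3 8) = [0, 2, 9, 8, 4, 5, 3, 7, 1, 10, 6]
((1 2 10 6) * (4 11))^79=(1 6 10 2)(4 11)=((1 2 10 6)(4 11))^79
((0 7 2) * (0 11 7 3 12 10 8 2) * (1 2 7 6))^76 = (0 8 12)(3 7 10)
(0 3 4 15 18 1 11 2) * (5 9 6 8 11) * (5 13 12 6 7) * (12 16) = (0 3 4 15 18 1 13 16 12 6 8 11 2)(5 9 7) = [3, 13, 0, 4, 15, 9, 8, 5, 11, 7, 10, 2, 6, 16, 14, 18, 12, 17, 1]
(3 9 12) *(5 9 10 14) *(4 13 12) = (3 10 14 5 9 4 13 12) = [0, 1, 2, 10, 13, 9, 6, 7, 8, 4, 14, 11, 3, 12, 5]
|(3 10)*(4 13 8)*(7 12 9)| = 6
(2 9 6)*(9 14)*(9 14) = (14)(2 9 6) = [0, 1, 9, 3, 4, 5, 2, 7, 8, 6, 10, 11, 12, 13, 14]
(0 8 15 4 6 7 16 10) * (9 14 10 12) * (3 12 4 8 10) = (0 10)(3 12 9 14)(4 6 7 16)(8 15) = [10, 1, 2, 12, 6, 5, 7, 16, 15, 14, 0, 11, 9, 13, 3, 8, 4]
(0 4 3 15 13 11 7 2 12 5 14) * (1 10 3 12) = (0 4 12 5 14)(1 10 3 15 13 11 7 2) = [4, 10, 1, 15, 12, 14, 6, 2, 8, 9, 3, 7, 5, 11, 0, 13]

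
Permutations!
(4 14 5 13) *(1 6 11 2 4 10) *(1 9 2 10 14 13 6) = [0, 1, 4, 3, 13, 6, 11, 7, 8, 2, 9, 10, 12, 14, 5] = (2 4 13 14 5 6 11 10 9)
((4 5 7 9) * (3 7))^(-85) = (9)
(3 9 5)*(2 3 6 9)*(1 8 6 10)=(1 8 6 9 5 10)(2 3)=[0, 8, 3, 2, 4, 10, 9, 7, 6, 5, 1]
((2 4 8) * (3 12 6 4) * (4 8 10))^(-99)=(2 3 12 6 8)(4 10)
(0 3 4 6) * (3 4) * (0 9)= (0 4 6 9)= [4, 1, 2, 3, 6, 5, 9, 7, 8, 0]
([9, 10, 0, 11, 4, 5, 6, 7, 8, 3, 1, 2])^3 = (0 11 9 2 3)(1 10)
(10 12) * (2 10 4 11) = (2 10 12 4 11) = [0, 1, 10, 3, 11, 5, 6, 7, 8, 9, 12, 2, 4]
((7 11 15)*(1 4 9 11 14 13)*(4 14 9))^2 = (1 13 14)(7 11)(9 15)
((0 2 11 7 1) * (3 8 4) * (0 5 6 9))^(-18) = ((0 2 11 7 1 5 6 9)(3 8 4))^(-18) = (0 6 1 11)(2 9 5 7)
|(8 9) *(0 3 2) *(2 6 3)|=2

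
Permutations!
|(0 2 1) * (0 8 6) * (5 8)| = |(0 2 1 5 8 6)| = 6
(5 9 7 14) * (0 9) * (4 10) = (0 9 7 14 5)(4 10) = [9, 1, 2, 3, 10, 0, 6, 14, 8, 7, 4, 11, 12, 13, 5]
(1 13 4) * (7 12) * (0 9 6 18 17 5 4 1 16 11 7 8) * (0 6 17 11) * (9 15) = (0 15 9 17 5 4 16)(1 13)(6 18 11 7 12 8) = [15, 13, 2, 3, 16, 4, 18, 12, 6, 17, 10, 7, 8, 1, 14, 9, 0, 5, 11]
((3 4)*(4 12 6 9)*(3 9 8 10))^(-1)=((3 12 6 8 10)(4 9))^(-1)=(3 10 8 6 12)(4 9)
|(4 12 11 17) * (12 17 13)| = 6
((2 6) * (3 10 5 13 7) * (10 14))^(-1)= ((2 6)(3 14 10 5 13 7))^(-1)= (2 6)(3 7 13 5 10 14)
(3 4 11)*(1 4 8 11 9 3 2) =(1 4 9 3 8 11 2) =[0, 4, 1, 8, 9, 5, 6, 7, 11, 3, 10, 2]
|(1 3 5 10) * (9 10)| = |(1 3 5 9 10)| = 5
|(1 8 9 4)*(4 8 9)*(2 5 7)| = 12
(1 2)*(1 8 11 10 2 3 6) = [0, 3, 8, 6, 4, 5, 1, 7, 11, 9, 2, 10] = (1 3 6)(2 8 11 10)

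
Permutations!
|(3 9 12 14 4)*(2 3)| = 6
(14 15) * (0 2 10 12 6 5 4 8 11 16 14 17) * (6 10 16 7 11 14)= (0 2 16 6 5 4 8 14 15 17)(7 11)(10 12)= [2, 1, 16, 3, 8, 4, 5, 11, 14, 9, 12, 7, 10, 13, 15, 17, 6, 0]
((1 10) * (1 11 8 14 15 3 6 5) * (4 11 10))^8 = ((1 4 11 8 14 15 3 6 5))^8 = (1 5 6 3 15 14 8 11 4)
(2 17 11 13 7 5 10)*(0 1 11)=[1, 11, 17, 3, 4, 10, 6, 5, 8, 9, 2, 13, 12, 7, 14, 15, 16, 0]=(0 1 11 13 7 5 10 2 17)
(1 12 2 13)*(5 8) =(1 12 2 13)(5 8) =[0, 12, 13, 3, 4, 8, 6, 7, 5, 9, 10, 11, 2, 1]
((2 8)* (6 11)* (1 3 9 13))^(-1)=((1 3 9 13)(2 8)(6 11))^(-1)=(1 13 9 3)(2 8)(6 11)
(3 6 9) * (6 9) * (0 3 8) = (0 3 9 8) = [3, 1, 2, 9, 4, 5, 6, 7, 0, 8]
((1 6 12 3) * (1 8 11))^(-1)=(1 11 8 3 12 6)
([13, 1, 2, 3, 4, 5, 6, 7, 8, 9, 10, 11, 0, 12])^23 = (0 12 13)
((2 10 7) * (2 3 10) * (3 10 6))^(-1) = (3 6)(7 10)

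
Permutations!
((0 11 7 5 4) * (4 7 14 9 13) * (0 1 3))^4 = (0 13)(1 14)(3 9)(4 11) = ((0 11 14 9 13 4 1 3)(5 7))^4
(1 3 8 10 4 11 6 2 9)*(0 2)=(0 2 9 1 3 8 10 4 11 6)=[2, 3, 9, 8, 11, 5, 0, 7, 10, 1, 4, 6]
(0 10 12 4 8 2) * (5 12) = [10, 1, 0, 3, 8, 12, 6, 7, 2, 9, 5, 11, 4] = (0 10 5 12 4 8 2)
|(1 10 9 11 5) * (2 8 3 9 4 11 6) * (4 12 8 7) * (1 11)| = |(1 10 12 8 3 9 6 2 7 4)(5 11)| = 10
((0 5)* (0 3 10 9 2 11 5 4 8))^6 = (11)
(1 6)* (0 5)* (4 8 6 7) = [5, 7, 2, 3, 8, 0, 1, 4, 6] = (0 5)(1 7 4 8 6)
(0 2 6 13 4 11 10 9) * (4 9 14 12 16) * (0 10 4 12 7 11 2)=(2 6 13 9 10 14 7 11 4)(12 16)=[0, 1, 6, 3, 2, 5, 13, 11, 8, 10, 14, 4, 16, 9, 7, 15, 12]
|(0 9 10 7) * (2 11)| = |(0 9 10 7)(2 11)| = 4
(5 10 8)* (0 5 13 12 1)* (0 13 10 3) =[5, 13, 2, 0, 4, 3, 6, 7, 10, 9, 8, 11, 1, 12] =(0 5 3)(1 13 12)(8 10)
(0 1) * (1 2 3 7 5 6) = (0 2 3 7 5 6 1) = [2, 0, 3, 7, 4, 6, 1, 5]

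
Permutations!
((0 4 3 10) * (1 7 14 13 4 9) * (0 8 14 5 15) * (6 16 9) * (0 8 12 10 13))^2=(0 16 1 5 8)(3 4 13)(6 9 7 15 14)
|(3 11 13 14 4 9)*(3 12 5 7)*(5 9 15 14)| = |(3 11 13 5 7)(4 15 14)(9 12)| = 30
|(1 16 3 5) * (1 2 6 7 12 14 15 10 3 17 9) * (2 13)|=|(1 16 17 9)(2 6 7 12 14 15 10 3 5 13)|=20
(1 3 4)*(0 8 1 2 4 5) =[8, 3, 4, 5, 2, 0, 6, 7, 1] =(0 8 1 3 5)(2 4)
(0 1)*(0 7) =(0 1 7) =[1, 7, 2, 3, 4, 5, 6, 0]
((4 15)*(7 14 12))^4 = (15)(7 14 12)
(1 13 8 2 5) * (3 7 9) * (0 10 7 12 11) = (0 10 7 9 3 12 11)(1 13 8 2 5) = [10, 13, 5, 12, 4, 1, 6, 9, 2, 3, 7, 0, 11, 8]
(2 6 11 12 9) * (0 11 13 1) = (0 11 12 9 2 6 13 1) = [11, 0, 6, 3, 4, 5, 13, 7, 8, 2, 10, 12, 9, 1]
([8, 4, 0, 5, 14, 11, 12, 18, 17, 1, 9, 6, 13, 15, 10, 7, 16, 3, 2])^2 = [17, 14, 8, 11, 10, 6, 13, 2, 3, 4, 1, 12, 15, 7, 9, 18, 16, 5, 0]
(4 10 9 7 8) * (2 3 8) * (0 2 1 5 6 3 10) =(0 2 10 9 7 1 5 6 3 8 4) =[2, 5, 10, 8, 0, 6, 3, 1, 4, 7, 9]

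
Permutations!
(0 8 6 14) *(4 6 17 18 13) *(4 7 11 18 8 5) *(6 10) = (0 5 4 10 6 14)(7 11 18 13)(8 17) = [5, 1, 2, 3, 10, 4, 14, 11, 17, 9, 6, 18, 12, 7, 0, 15, 16, 8, 13]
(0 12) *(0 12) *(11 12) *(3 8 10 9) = [0, 1, 2, 8, 4, 5, 6, 7, 10, 3, 9, 12, 11] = (3 8 10 9)(11 12)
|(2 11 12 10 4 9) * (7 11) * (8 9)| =|(2 7 11 12 10 4 8 9)| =8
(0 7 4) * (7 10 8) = (0 10 8 7 4) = [10, 1, 2, 3, 0, 5, 6, 4, 7, 9, 8]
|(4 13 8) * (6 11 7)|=|(4 13 8)(6 11 7)|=3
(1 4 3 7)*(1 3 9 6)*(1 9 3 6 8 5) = [0, 4, 2, 7, 3, 1, 9, 6, 5, 8] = (1 4 3 7 6 9 8 5)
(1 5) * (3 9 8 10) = (1 5)(3 9 8 10) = [0, 5, 2, 9, 4, 1, 6, 7, 10, 8, 3]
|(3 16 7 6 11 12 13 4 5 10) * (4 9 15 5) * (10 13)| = 28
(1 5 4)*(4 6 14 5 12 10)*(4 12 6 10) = [0, 6, 2, 3, 1, 10, 14, 7, 8, 9, 12, 11, 4, 13, 5] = (1 6 14 5 10 12 4)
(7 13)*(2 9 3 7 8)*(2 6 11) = (2 9 3 7 13 8 6 11) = [0, 1, 9, 7, 4, 5, 11, 13, 6, 3, 10, 2, 12, 8]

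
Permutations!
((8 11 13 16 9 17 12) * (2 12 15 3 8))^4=(3 16)(8 9)(11 17)(13 15)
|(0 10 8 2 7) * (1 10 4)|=|(0 4 1 10 8 2 7)|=7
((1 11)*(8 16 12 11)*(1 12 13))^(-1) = (1 13 16 8)(11 12)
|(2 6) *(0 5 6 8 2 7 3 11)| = |(0 5 6 7 3 11)(2 8)| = 6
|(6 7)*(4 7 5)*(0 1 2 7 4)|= |(0 1 2 7 6 5)|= 6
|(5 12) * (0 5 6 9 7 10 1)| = 8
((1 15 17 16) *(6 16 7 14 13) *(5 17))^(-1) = (1 16 6 13 14 7 17 5 15)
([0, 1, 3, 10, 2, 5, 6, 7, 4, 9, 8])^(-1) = [0, 1, 4, 2, 8, 5, 6, 7, 10, 9, 3]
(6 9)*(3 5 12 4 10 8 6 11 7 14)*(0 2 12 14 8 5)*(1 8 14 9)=(0 2 12 4 10 5 9 11 7 14 3)(1 8 6)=[2, 8, 12, 0, 10, 9, 1, 14, 6, 11, 5, 7, 4, 13, 3]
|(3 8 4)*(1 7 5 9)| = 12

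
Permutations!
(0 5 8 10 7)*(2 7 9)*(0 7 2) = [5, 1, 2, 3, 4, 8, 6, 7, 10, 0, 9] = (0 5 8 10 9)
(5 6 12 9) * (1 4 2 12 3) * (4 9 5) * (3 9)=[0, 3, 12, 1, 2, 6, 9, 7, 8, 4, 10, 11, 5]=(1 3)(2 12 5 6 9 4)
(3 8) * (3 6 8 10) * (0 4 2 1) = (0 4 2 1)(3 10)(6 8) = [4, 0, 1, 10, 2, 5, 8, 7, 6, 9, 3]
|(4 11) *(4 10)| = |(4 11 10)| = 3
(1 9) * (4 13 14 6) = (1 9)(4 13 14 6) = [0, 9, 2, 3, 13, 5, 4, 7, 8, 1, 10, 11, 12, 14, 6]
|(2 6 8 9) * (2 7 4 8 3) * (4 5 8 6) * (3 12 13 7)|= 10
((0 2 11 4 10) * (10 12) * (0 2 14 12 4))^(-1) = (0 11 2 10 12 14)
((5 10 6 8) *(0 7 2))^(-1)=((0 7 2)(5 10 6 8))^(-1)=(0 2 7)(5 8 6 10)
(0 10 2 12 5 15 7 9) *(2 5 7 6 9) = (0 10 5 15 6 9)(2 12 7) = [10, 1, 12, 3, 4, 15, 9, 2, 8, 0, 5, 11, 7, 13, 14, 6]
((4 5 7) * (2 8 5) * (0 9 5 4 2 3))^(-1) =((0 9 5 7 2 8 4 3))^(-1) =(0 3 4 8 2 7 5 9)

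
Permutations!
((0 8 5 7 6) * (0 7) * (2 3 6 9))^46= (0 8 5)(2 3 6 7 9)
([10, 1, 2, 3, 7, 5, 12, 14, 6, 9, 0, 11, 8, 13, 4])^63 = (14)(0 10)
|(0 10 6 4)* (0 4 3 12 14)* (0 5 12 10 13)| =6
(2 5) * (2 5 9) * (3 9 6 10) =(2 6 10 3 9) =[0, 1, 6, 9, 4, 5, 10, 7, 8, 2, 3]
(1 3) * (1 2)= (1 3 2)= [0, 3, 1, 2]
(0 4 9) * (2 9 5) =(0 4 5 2 9) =[4, 1, 9, 3, 5, 2, 6, 7, 8, 0]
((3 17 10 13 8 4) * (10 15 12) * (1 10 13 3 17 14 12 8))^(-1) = ((1 10 3 14 12 13)(4 17 15 8))^(-1) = (1 13 12 14 3 10)(4 8 15 17)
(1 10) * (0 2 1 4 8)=(0 2 1 10 4 8)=[2, 10, 1, 3, 8, 5, 6, 7, 0, 9, 4]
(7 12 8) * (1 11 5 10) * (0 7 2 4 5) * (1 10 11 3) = [7, 3, 4, 1, 5, 11, 6, 12, 2, 9, 10, 0, 8] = (0 7 12 8 2 4 5 11)(1 3)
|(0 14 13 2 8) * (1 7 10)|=15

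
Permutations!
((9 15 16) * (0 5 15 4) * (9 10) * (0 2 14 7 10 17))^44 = ((0 5 15 16 17)(2 14 7 10 9 4))^44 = (0 17 16 15 5)(2 7 9)(4 14 10)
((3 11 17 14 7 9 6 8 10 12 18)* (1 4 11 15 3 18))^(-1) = ((18)(1 4 11 17 14 7 9 6 8 10 12)(3 15))^(-1) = (18)(1 12 10 8 6 9 7 14 17 11 4)(3 15)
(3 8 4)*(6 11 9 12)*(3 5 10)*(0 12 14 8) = (0 12 6 11 9 14 8 4 5 10 3) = [12, 1, 2, 0, 5, 10, 11, 7, 4, 14, 3, 9, 6, 13, 8]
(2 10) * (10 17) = (2 17 10) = [0, 1, 17, 3, 4, 5, 6, 7, 8, 9, 2, 11, 12, 13, 14, 15, 16, 10]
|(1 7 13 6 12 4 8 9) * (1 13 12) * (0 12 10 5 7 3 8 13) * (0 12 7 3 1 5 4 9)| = 18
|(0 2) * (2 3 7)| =|(0 3 7 2)| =4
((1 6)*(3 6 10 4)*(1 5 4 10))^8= (10)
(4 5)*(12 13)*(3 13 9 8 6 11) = [0, 1, 2, 13, 5, 4, 11, 7, 6, 8, 10, 3, 9, 12] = (3 13 12 9 8 6 11)(4 5)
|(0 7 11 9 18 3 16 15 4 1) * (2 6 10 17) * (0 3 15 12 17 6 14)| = 14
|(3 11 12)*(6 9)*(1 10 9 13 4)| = 6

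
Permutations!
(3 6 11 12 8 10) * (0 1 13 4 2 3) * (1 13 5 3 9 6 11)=[13, 5, 9, 11, 2, 3, 1, 7, 10, 6, 0, 12, 8, 4]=(0 13 4 2 9 6 1 5 3 11 12 8 10)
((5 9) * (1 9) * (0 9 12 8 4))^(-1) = (0 4 8 12 1 5 9) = ((0 9 5 1 12 8 4))^(-1)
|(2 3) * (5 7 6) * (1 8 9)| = 6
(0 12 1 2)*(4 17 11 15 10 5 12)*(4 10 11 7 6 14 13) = (0 10 5 12 1 2)(4 17 7 6 14 13)(11 15) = [10, 2, 0, 3, 17, 12, 14, 6, 8, 9, 5, 15, 1, 4, 13, 11, 16, 7]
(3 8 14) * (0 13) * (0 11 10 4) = (0 13 11 10 4)(3 8 14) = [13, 1, 2, 8, 0, 5, 6, 7, 14, 9, 4, 10, 12, 11, 3]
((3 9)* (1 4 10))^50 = ((1 4 10)(3 9))^50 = (1 10 4)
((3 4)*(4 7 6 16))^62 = ((3 7 6 16 4))^62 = (3 6 4 7 16)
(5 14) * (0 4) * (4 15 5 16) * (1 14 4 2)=(0 15 5 4)(1 14 16 2)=[15, 14, 1, 3, 0, 4, 6, 7, 8, 9, 10, 11, 12, 13, 16, 5, 2]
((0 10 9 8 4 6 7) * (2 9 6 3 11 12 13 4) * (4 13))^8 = (13)(2 8 9)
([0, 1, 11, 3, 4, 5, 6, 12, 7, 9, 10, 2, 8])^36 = [0, 1, 2, 3, 4, 5, 6, 7, 8, 9, 10, 11, 12]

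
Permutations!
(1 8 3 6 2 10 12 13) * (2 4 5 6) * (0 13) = (0 13 1 8 3 2 10 12)(4 5 6) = [13, 8, 10, 2, 5, 6, 4, 7, 3, 9, 12, 11, 0, 1]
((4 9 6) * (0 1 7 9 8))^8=((0 1 7 9 6 4 8))^8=(0 1 7 9 6 4 8)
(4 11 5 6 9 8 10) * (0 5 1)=[5, 0, 2, 3, 11, 6, 9, 7, 10, 8, 4, 1]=(0 5 6 9 8 10 4 11 1)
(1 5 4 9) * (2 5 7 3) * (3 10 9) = (1 7 10 9)(2 5 4 3) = [0, 7, 5, 2, 3, 4, 6, 10, 8, 1, 9]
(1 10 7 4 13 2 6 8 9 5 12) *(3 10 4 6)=(1 4 13 2 3 10 7 6 8 9 5 12)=[0, 4, 3, 10, 13, 12, 8, 6, 9, 5, 7, 11, 1, 2]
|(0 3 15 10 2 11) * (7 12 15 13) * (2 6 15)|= 21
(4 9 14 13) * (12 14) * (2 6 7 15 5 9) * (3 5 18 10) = [0, 1, 6, 5, 2, 9, 7, 15, 8, 12, 3, 11, 14, 4, 13, 18, 16, 17, 10] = (2 6 7 15 18 10 3 5 9 12 14 13 4)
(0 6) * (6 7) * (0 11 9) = (0 7 6 11 9) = [7, 1, 2, 3, 4, 5, 11, 6, 8, 0, 10, 9]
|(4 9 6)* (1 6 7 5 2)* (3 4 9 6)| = 8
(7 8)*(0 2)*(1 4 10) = (0 2)(1 4 10)(7 8) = [2, 4, 0, 3, 10, 5, 6, 8, 7, 9, 1]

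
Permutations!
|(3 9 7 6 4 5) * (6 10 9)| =12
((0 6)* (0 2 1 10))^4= ((0 6 2 1 10))^4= (0 10 1 2 6)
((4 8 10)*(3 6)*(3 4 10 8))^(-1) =(10)(3 4 6)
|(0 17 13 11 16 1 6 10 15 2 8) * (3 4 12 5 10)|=15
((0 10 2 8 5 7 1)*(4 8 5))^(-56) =((0 10 2 5 7 1)(4 8))^(-56) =(0 7 2)(1 5 10)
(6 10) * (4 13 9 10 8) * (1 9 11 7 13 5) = (1 9 10 6 8 4 5)(7 13 11) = [0, 9, 2, 3, 5, 1, 8, 13, 4, 10, 6, 7, 12, 11]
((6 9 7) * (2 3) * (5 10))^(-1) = ((2 3)(5 10)(6 9 7))^(-1) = (2 3)(5 10)(6 7 9)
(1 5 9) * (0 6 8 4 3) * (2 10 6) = (0 2 10 6 8 4 3)(1 5 9) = [2, 5, 10, 0, 3, 9, 8, 7, 4, 1, 6]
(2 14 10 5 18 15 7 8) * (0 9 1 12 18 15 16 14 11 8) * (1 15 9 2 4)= [2, 12, 11, 3, 1, 9, 6, 0, 4, 15, 5, 8, 18, 13, 10, 7, 14, 17, 16]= (0 2 11 8 4 1 12 18 16 14 10 5 9 15 7)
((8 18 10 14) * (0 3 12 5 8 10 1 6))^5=(0 18 12 6 8 3 1 5)(10 14)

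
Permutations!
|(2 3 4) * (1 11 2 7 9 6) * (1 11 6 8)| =|(1 6 11 2 3 4 7 9 8)| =9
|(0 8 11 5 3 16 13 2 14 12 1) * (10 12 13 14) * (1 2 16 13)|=9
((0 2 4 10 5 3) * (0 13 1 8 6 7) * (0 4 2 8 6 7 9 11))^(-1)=((0 8 7 4 10 5 3 13 1 6 9 11))^(-1)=(0 11 9 6 1 13 3 5 10 4 7 8)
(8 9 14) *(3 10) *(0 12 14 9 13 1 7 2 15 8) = (0 12 14)(1 7 2 15 8 13)(3 10) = [12, 7, 15, 10, 4, 5, 6, 2, 13, 9, 3, 11, 14, 1, 0, 8]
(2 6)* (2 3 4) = [0, 1, 6, 4, 2, 5, 3] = (2 6 3 4)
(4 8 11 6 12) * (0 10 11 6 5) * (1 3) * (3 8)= (0 10 11 5)(1 8 6 12 4 3)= [10, 8, 2, 1, 3, 0, 12, 7, 6, 9, 11, 5, 4]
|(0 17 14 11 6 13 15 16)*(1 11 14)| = |(0 17 1 11 6 13 15 16)| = 8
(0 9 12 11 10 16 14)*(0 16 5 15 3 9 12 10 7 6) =(0 12 11 7 6)(3 9 10 5 15)(14 16) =[12, 1, 2, 9, 4, 15, 0, 6, 8, 10, 5, 7, 11, 13, 16, 3, 14]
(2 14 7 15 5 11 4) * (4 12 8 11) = (2 14 7 15 5 4)(8 11 12) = [0, 1, 14, 3, 2, 4, 6, 15, 11, 9, 10, 12, 8, 13, 7, 5]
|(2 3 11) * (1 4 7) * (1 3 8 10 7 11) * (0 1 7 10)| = |(0 1 4 11 2 8)(3 7)| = 6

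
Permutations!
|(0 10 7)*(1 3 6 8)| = 12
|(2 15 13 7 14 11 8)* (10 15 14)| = 4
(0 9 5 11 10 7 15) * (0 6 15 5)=(0 9)(5 11 10 7)(6 15)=[9, 1, 2, 3, 4, 11, 15, 5, 8, 0, 7, 10, 12, 13, 14, 6]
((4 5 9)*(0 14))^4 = (14)(4 5 9)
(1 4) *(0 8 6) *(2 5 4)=(0 8 6)(1 2 5 4)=[8, 2, 5, 3, 1, 4, 0, 7, 6]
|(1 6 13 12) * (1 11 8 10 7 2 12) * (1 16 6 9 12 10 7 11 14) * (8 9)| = |(1 8 7 2 10 11 9 12 14)(6 13 16)| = 9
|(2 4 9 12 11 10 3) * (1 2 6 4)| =|(1 2)(3 6 4 9 12 11 10)| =14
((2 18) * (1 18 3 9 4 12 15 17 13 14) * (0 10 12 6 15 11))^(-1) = ((0 10 12 11)(1 18 2 3 9 4 6 15 17 13 14))^(-1) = (0 11 12 10)(1 14 13 17 15 6 4 9 3 2 18)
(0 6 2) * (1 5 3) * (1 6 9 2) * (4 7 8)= (0 9 2)(1 5 3 6)(4 7 8)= [9, 5, 0, 6, 7, 3, 1, 8, 4, 2]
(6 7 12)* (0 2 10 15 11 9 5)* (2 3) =(0 3 2 10 15 11 9 5)(6 7 12) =[3, 1, 10, 2, 4, 0, 7, 12, 8, 5, 15, 9, 6, 13, 14, 11]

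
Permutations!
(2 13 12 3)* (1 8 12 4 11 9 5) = [0, 8, 13, 2, 11, 1, 6, 7, 12, 5, 10, 9, 3, 4] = (1 8 12 3 2 13 4 11 9 5)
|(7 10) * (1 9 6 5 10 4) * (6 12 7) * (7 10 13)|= |(1 9 12 10 6 5 13 7 4)|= 9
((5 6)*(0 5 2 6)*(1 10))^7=(0 5)(1 10)(2 6)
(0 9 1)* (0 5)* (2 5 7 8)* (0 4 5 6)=(0 9 1 7 8 2 6)(4 5)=[9, 7, 6, 3, 5, 4, 0, 8, 2, 1]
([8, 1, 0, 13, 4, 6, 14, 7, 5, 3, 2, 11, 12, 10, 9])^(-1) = (0 2 10 13 3 9 14 6 5 8)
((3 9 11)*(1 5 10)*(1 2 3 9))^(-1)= (1 3 2 10 5)(9 11)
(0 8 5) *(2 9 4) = (0 8 5)(2 9 4) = [8, 1, 9, 3, 2, 0, 6, 7, 5, 4]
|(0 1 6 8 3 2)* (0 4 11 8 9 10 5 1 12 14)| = |(0 12 14)(1 6 9 10 5)(2 4 11 8 3)| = 15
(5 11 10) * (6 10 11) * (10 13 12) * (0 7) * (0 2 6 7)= (2 6 13 12 10 5 7)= [0, 1, 6, 3, 4, 7, 13, 2, 8, 9, 5, 11, 10, 12]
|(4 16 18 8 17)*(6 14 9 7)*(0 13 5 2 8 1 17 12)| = 60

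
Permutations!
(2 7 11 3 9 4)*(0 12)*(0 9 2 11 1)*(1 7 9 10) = (0 12 10 1)(2 9 4 11 3) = [12, 0, 9, 2, 11, 5, 6, 7, 8, 4, 1, 3, 10]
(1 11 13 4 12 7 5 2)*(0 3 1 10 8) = (0 3 1 11 13 4 12 7 5 2 10 8) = [3, 11, 10, 1, 12, 2, 6, 5, 0, 9, 8, 13, 7, 4]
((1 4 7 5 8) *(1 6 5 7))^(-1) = (1 4)(5 6 8) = ((1 4)(5 8 6))^(-1)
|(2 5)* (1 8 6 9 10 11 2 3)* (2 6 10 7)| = |(1 8 10 11 6 9 7 2 5 3)| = 10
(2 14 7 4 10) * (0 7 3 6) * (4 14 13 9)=(0 7 14 3 6)(2 13 9 4 10)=[7, 1, 13, 6, 10, 5, 0, 14, 8, 4, 2, 11, 12, 9, 3]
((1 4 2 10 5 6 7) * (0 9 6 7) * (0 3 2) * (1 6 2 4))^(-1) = ((0 9 2 10 5 7 6 3 4))^(-1) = (0 4 3 6 7 5 10 2 9)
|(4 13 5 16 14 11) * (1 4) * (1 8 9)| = 9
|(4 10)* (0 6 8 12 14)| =|(0 6 8 12 14)(4 10)| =10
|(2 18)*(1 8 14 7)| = |(1 8 14 7)(2 18)| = 4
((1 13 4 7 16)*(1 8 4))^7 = (1 13)(4 8 16 7)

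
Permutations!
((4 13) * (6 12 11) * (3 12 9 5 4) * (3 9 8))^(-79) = (3 12 11 6 8)(4 13 9 5)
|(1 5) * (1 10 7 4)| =5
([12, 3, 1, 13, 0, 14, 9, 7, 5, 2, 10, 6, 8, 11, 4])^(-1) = [4, 2, 9, 1, 14, 8, 11, 7, 12, 6, 10, 13, 0, 3, 5]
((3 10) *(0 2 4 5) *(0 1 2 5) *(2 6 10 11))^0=(11)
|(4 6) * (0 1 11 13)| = 4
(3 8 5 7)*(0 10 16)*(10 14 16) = (0 14 16)(3 8 5 7) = [14, 1, 2, 8, 4, 7, 6, 3, 5, 9, 10, 11, 12, 13, 16, 15, 0]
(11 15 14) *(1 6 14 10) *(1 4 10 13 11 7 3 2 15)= [0, 6, 15, 2, 10, 5, 14, 3, 8, 9, 4, 1, 12, 11, 7, 13]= (1 6 14 7 3 2 15 13 11)(4 10)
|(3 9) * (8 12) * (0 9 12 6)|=|(0 9 3 12 8 6)|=6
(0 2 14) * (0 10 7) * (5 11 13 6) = (0 2 14 10 7)(5 11 13 6) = [2, 1, 14, 3, 4, 11, 5, 0, 8, 9, 7, 13, 12, 6, 10]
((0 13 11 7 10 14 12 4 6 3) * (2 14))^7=((0 13 11 7 10 2 14 12 4 6 3))^7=(0 12 7 3 14 11 6 2 13 4 10)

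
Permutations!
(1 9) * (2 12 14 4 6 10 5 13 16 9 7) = (1 7 2 12 14 4 6 10 5 13 16 9) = [0, 7, 12, 3, 6, 13, 10, 2, 8, 1, 5, 11, 14, 16, 4, 15, 9]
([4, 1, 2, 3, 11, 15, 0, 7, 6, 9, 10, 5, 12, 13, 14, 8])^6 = (0 6 8 15 5 11 4)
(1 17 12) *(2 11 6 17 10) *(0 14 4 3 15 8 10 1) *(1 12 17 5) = [14, 12, 11, 15, 3, 1, 5, 7, 10, 9, 2, 6, 0, 13, 4, 8, 16, 17] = (17)(0 14 4 3 15 8 10 2 11 6 5 1 12)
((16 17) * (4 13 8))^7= (4 13 8)(16 17)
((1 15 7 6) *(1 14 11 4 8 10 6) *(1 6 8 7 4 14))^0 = ((1 15 4 7 6)(8 10)(11 14))^0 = (15)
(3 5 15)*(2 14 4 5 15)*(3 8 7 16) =(2 14 4 5)(3 15 8 7 16) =[0, 1, 14, 15, 5, 2, 6, 16, 7, 9, 10, 11, 12, 13, 4, 8, 3]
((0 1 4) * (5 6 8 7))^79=((0 1 4)(5 6 8 7))^79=(0 1 4)(5 7 8 6)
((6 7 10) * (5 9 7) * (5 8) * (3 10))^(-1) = (3 7 9 5 8 6 10)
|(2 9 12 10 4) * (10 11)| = |(2 9 12 11 10 4)| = 6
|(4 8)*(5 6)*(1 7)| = |(1 7)(4 8)(5 6)| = 2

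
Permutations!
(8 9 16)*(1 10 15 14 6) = (1 10 15 14 6)(8 9 16) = [0, 10, 2, 3, 4, 5, 1, 7, 9, 16, 15, 11, 12, 13, 6, 14, 8]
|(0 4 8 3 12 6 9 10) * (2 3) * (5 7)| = |(0 4 8 2 3 12 6 9 10)(5 7)| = 18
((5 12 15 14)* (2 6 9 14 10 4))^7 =(2 10 12 14 6 4 15 5 9)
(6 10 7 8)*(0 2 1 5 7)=(0 2 1 5 7 8 6 10)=[2, 5, 1, 3, 4, 7, 10, 8, 6, 9, 0]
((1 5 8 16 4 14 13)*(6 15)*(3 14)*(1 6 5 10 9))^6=(3 8 6)(4 5 13)(14 16 15)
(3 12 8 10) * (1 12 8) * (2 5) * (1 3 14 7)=(1 12 3 8 10 14 7)(2 5)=[0, 12, 5, 8, 4, 2, 6, 1, 10, 9, 14, 11, 3, 13, 7]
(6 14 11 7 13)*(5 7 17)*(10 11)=(5 7 13 6 14 10 11 17)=[0, 1, 2, 3, 4, 7, 14, 13, 8, 9, 11, 17, 12, 6, 10, 15, 16, 5]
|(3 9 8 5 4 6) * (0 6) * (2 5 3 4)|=|(0 6 4)(2 5)(3 9 8)|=6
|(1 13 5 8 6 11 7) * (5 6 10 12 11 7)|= 20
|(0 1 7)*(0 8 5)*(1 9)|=6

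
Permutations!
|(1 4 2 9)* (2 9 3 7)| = 3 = |(1 4 9)(2 3 7)|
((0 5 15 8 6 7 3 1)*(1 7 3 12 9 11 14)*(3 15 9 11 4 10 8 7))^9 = (0 12 8 5 11 6 9 14 15 4 1 7 10)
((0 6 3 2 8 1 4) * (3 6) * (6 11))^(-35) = ((0 3 2 8 1 4)(6 11))^(-35) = (0 3 2 8 1 4)(6 11)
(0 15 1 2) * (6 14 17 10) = (0 15 1 2)(6 14 17 10) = [15, 2, 0, 3, 4, 5, 14, 7, 8, 9, 6, 11, 12, 13, 17, 1, 16, 10]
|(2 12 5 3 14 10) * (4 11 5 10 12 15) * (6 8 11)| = 11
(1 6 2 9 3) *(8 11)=[0, 6, 9, 1, 4, 5, 2, 7, 11, 3, 10, 8]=(1 6 2 9 3)(8 11)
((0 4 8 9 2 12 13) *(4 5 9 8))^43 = ((0 5 9 2 12 13))^43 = (0 5 9 2 12 13)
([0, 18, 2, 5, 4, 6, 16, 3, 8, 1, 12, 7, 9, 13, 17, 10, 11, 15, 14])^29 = [0, 10, 2, 7, 4, 3, 5, 11, 8, 15, 14, 16, 17, 13, 9, 18, 6, 1, 12]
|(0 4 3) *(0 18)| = |(0 4 3 18)| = 4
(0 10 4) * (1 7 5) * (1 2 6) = [10, 7, 6, 3, 0, 2, 1, 5, 8, 9, 4] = (0 10 4)(1 7 5 2 6)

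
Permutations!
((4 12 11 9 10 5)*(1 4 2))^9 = (1 4 12 11 9 10 5 2)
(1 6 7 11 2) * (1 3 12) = (1 6 7 11 2 3 12) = [0, 6, 3, 12, 4, 5, 7, 11, 8, 9, 10, 2, 1]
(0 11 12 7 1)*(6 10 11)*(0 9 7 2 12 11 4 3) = [6, 9, 12, 0, 3, 5, 10, 1, 8, 7, 4, 11, 2] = (0 6 10 4 3)(1 9 7)(2 12)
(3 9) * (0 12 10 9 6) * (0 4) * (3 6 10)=(0 12 3 10 9 6 4)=[12, 1, 2, 10, 0, 5, 4, 7, 8, 6, 9, 11, 3]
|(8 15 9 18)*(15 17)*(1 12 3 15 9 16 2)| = |(1 12 3 15 16 2)(8 17 9 18)| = 12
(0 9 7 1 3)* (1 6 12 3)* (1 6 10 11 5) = (0 9 7 10 11 5 1 6 12 3) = [9, 6, 2, 0, 4, 1, 12, 10, 8, 7, 11, 5, 3]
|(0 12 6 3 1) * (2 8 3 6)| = 6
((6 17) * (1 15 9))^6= ((1 15 9)(6 17))^6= (17)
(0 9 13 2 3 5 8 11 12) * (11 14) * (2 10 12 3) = [9, 1, 2, 5, 4, 8, 6, 7, 14, 13, 12, 3, 0, 10, 11] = (0 9 13 10 12)(3 5 8 14 11)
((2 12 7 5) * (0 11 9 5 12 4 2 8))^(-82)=(12)(0 5 11 8 9)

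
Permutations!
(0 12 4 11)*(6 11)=[12, 1, 2, 3, 6, 5, 11, 7, 8, 9, 10, 0, 4]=(0 12 4 6 11)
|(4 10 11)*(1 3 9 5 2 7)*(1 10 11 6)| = 8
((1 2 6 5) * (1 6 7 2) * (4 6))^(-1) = ((2 7)(4 6 5))^(-1) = (2 7)(4 5 6)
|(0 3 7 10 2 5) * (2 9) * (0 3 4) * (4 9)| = 8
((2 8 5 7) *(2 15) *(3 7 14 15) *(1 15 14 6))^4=((1 15 2 8 5 6)(3 7))^4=(1 5 2)(6 8 15)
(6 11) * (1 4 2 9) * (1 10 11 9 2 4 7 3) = (1 7 3)(6 9 10 11) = [0, 7, 2, 1, 4, 5, 9, 3, 8, 10, 11, 6]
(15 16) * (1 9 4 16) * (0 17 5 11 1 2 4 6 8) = [17, 9, 4, 3, 16, 11, 8, 7, 0, 6, 10, 1, 12, 13, 14, 2, 15, 5] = (0 17 5 11 1 9 6 8)(2 4 16 15)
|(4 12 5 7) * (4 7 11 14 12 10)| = |(4 10)(5 11 14 12)| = 4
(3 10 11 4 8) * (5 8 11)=[0, 1, 2, 10, 11, 8, 6, 7, 3, 9, 5, 4]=(3 10 5 8)(4 11)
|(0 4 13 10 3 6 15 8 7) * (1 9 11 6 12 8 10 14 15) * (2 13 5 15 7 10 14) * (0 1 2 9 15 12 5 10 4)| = |(1 15 14 7)(2 13 9 11 6)(3 5 12 8 4 10)| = 60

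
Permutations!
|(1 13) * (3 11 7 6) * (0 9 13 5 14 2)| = 28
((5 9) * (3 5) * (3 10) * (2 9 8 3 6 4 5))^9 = (2 9 10 6 4 5 8 3)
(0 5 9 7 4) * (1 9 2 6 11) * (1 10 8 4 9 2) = (0 5 1 2 6 11 10 8 4)(7 9) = [5, 2, 6, 3, 0, 1, 11, 9, 4, 7, 8, 10]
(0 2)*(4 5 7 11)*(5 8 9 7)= (0 2)(4 8 9 7 11)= [2, 1, 0, 3, 8, 5, 6, 11, 9, 7, 10, 4]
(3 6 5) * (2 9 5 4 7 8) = (2 9 5 3 6 4 7 8) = [0, 1, 9, 6, 7, 3, 4, 8, 2, 5]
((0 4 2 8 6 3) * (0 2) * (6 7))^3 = (0 4)(2 6 8 3 7)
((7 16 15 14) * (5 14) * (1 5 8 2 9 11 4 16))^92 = ((1 5 14 7)(2 9 11 4 16 15 8))^92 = (2 9 11 4 16 15 8)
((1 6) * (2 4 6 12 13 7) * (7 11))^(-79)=(1 12 13 11 7 2 4 6)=((1 12 13 11 7 2 4 6))^(-79)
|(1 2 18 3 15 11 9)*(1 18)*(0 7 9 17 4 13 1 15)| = 35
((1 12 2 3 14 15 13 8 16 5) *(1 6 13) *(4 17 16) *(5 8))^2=((1 12 2 3 14 15)(4 17 16 8)(5 6 13))^2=(1 2 14)(3 15 12)(4 16)(5 13 6)(8 17)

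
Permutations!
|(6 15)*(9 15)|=3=|(6 9 15)|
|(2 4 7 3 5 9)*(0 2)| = |(0 2 4 7 3 5 9)| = 7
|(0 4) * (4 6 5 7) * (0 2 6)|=5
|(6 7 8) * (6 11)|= 4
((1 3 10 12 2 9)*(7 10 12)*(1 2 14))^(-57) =((1 3 12 14)(2 9)(7 10))^(-57) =(1 14 12 3)(2 9)(7 10)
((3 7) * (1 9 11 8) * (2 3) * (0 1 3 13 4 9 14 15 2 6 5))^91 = ((0 1 14 15 2 13 4 9 11 8 3 7 6 5))^91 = (0 9)(1 11)(2 7)(3 15)(4 5)(6 13)(8 14)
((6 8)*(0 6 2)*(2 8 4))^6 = (8)(0 4)(2 6)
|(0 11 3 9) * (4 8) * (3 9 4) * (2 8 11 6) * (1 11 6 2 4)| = 14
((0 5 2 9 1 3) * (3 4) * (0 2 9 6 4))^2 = ((0 5 9 1)(2 6 4 3))^2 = (0 9)(1 5)(2 4)(3 6)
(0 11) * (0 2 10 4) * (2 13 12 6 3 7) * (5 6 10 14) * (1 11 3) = [3, 11, 14, 7, 0, 6, 1, 2, 8, 9, 4, 13, 10, 12, 5] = (0 3 7 2 14 5 6 1 11 13 12 10 4)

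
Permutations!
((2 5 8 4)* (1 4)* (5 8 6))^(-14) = ((1 4 2 8)(5 6))^(-14) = (1 2)(4 8)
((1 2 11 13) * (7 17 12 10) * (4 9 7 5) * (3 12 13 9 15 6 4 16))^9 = ((1 2 11 9 7 17 13)(3 12 10 5 16)(4 15 6))^9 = (1 11 7 13 2 9 17)(3 16 5 10 12)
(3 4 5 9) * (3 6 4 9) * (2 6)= (2 6 4 5 3 9)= [0, 1, 6, 9, 5, 3, 4, 7, 8, 2]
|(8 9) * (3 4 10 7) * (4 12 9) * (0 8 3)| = 15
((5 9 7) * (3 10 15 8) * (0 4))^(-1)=((0 4)(3 10 15 8)(5 9 7))^(-1)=(0 4)(3 8 15 10)(5 7 9)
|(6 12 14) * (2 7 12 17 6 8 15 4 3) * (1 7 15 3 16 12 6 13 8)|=13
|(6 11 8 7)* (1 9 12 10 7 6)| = |(1 9 12 10 7)(6 11 8)| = 15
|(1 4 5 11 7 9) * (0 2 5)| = 8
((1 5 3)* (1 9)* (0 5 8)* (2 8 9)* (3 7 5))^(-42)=(9)(0 2)(3 8)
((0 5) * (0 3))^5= ((0 5 3))^5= (0 3 5)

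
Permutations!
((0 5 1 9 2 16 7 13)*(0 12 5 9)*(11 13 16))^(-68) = ((0 9 2 11 13 12 5 1)(7 16))^(-68) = (16)(0 13)(1 11)(2 5)(9 12)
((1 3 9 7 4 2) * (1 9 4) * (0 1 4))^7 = ((0 1 3)(2 9 7 4))^7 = (0 1 3)(2 4 7 9)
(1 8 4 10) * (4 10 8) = [0, 4, 2, 3, 8, 5, 6, 7, 10, 9, 1] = (1 4 8 10)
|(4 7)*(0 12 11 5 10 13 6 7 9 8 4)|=|(0 12 11 5 10 13 6 7)(4 9 8)|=24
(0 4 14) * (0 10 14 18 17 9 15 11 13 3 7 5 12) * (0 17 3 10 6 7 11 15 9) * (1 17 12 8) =(0 4 18 3 11 13 10 14 6 7 5 8 1 17) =[4, 17, 2, 11, 18, 8, 7, 5, 1, 9, 14, 13, 12, 10, 6, 15, 16, 0, 3]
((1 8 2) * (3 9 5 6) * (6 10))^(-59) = ((1 8 2)(3 9 5 10 6))^(-59) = (1 8 2)(3 9 5 10 6)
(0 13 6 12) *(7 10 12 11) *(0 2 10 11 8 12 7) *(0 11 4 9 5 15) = (0 13 6 8 12 2 10 7 4 9 5 15) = [13, 1, 10, 3, 9, 15, 8, 4, 12, 5, 7, 11, 2, 6, 14, 0]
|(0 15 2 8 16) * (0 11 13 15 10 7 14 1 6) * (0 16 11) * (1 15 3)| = |(0 10 7 14 15 2 8 11 13 3 1 6 16)| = 13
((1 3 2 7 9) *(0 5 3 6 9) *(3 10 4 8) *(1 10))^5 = (0 10 7 9 2 6 3 1 8 5 4)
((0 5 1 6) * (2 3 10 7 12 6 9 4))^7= (0 10 9 6 3 1 12 2 5 7 4)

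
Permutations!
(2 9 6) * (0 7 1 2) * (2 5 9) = [7, 5, 2, 3, 4, 9, 0, 1, 8, 6] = (0 7 1 5 9 6)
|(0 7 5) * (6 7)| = 4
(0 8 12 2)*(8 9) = (0 9 8 12 2) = [9, 1, 0, 3, 4, 5, 6, 7, 12, 8, 10, 11, 2]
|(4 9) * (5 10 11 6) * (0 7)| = |(0 7)(4 9)(5 10 11 6)| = 4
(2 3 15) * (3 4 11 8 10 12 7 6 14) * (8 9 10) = (2 4 11 9 10 12 7 6 14 3 15) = [0, 1, 4, 15, 11, 5, 14, 6, 8, 10, 12, 9, 7, 13, 3, 2]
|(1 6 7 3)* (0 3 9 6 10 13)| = |(0 3 1 10 13)(6 7 9)| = 15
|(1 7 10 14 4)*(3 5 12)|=|(1 7 10 14 4)(3 5 12)|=15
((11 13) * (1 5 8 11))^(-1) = (1 13 11 8 5)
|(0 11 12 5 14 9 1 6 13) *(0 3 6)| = 21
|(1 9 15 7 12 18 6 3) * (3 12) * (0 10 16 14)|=|(0 10 16 14)(1 9 15 7 3)(6 12 18)|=60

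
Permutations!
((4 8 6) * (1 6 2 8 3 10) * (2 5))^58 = ((1 6 4 3 10)(2 8 5))^58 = (1 3 6 10 4)(2 8 5)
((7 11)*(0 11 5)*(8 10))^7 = ((0 11 7 5)(8 10))^7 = (0 5 7 11)(8 10)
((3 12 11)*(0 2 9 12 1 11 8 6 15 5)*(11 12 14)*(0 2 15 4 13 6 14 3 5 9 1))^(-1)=((0 15 9 3)(1 12 8 14 11 5 2)(4 13 6))^(-1)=(0 3 9 15)(1 2 5 11 14 8 12)(4 6 13)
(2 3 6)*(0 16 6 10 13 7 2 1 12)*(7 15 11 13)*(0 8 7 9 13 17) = [16, 12, 3, 10, 4, 5, 1, 2, 7, 13, 9, 17, 8, 15, 14, 11, 6, 0] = (0 16 6 1 12 8 7 2 3 10 9 13 15 11 17)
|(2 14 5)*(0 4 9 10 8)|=15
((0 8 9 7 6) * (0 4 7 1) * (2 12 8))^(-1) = ((0 2 12 8 9 1)(4 7 6))^(-1) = (0 1 9 8 12 2)(4 6 7)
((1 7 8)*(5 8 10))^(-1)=(1 8 5 10 7)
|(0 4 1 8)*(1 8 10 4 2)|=6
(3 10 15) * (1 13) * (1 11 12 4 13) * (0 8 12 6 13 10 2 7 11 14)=(0 8 12 4 10 15 3 2 7 11 6 13 14)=[8, 1, 7, 2, 10, 5, 13, 11, 12, 9, 15, 6, 4, 14, 0, 3]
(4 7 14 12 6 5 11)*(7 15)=(4 15 7 14 12 6 5 11)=[0, 1, 2, 3, 15, 11, 5, 14, 8, 9, 10, 4, 6, 13, 12, 7]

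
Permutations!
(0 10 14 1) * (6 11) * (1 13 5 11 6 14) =(0 10 1)(5 11 14 13) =[10, 0, 2, 3, 4, 11, 6, 7, 8, 9, 1, 14, 12, 5, 13]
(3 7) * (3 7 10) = [0, 1, 2, 10, 4, 5, 6, 7, 8, 9, 3] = (3 10)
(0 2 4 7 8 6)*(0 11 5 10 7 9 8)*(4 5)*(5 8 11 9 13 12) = [2, 1, 8, 3, 13, 10, 9, 0, 6, 11, 7, 4, 5, 12] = (0 2 8 6 9 11 4 13 12 5 10 7)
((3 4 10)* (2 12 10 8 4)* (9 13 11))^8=(9 11 13)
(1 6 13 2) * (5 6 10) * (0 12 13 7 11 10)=(0 12 13 2 1)(5 6 7 11 10)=[12, 0, 1, 3, 4, 6, 7, 11, 8, 9, 5, 10, 13, 2]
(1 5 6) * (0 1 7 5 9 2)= (0 1 9 2)(5 6 7)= [1, 9, 0, 3, 4, 6, 7, 5, 8, 2]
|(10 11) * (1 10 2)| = |(1 10 11 2)| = 4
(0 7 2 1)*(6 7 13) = (0 13 6 7 2 1) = [13, 0, 1, 3, 4, 5, 7, 2, 8, 9, 10, 11, 12, 6]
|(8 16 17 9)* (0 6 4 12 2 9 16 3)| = 8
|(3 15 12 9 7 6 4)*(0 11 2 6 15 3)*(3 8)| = |(0 11 2 6 4)(3 8)(7 15 12 9)| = 20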